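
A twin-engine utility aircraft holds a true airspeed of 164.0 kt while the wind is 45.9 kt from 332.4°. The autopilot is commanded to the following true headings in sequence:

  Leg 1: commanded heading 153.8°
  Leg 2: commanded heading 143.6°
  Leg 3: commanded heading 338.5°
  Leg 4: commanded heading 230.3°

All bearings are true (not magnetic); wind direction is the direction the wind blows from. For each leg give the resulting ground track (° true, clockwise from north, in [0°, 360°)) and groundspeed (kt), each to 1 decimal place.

Leg 1: heading 153.8°; drift -0.3° → track 153.5°, groundspeed 209.9 kt
Leg 2: heading 143.6°; drift +1.9° → track 145.5°, groundspeed 209.5 kt
Leg 3: heading 338.5°; drift +2.4° → track 340.9°, groundspeed 118.5 kt
Leg 4: heading 230.3°; drift -14.5° → track 215.8°, groundspeed 179.3 kt

Leg 1: track=153.5°, groundspeed=209.9 kt
Leg 2: track=145.5°, groundspeed=209.5 kt
Leg 3: track=340.9°, groundspeed=118.5 kt
Leg 4: track=215.8°, groundspeed=179.3 kt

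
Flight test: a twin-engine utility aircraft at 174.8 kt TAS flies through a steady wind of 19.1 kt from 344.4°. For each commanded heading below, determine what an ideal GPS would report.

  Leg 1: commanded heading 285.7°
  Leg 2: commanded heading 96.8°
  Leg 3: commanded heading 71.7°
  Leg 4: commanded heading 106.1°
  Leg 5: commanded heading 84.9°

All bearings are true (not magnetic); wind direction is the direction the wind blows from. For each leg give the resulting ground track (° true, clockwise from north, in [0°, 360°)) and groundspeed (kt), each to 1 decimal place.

Leg 1: track=280.0°, groundspeed=165.7 kt
Leg 2: track=102.3°, groundspeed=182.9 kt
Leg 3: track=78.0°, groundspeed=174.9 kt
Leg 4: track=111.1°, groundspeed=185.5 kt
Leg 5: track=90.9°, groundspeed=179.3 kt

Leg 1: heading 285.7°; drift -5.7° → track 280.0°, groundspeed 165.7 kt
Leg 2: heading 96.8°; drift +5.5° → track 102.3°, groundspeed 182.9 kt
Leg 3: heading 71.7°; drift +6.3° → track 78.0°, groundspeed 174.9 kt
Leg 4: heading 106.1°; drift +5.0° → track 111.1°, groundspeed 185.5 kt
Leg 5: heading 84.9°; drift +6.0° → track 90.9°, groundspeed 179.3 kt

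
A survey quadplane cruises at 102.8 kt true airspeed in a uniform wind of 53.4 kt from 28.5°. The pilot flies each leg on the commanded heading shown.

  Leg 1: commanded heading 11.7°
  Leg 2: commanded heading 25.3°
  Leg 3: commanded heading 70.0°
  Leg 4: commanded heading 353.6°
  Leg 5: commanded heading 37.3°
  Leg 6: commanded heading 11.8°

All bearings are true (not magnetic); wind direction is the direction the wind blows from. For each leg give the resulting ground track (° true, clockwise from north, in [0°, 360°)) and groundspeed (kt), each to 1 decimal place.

Leg 1: track=355.1°, groundspeed=53.9 kt
Leg 2: track=21.9°, groundspeed=49.6 kt
Leg 3: track=99.4°, groundspeed=72.1 kt
Leg 4: track=326.2°, groundspeed=66.4 kt
Leg 5: track=46.6°, groundspeed=50.7 kt
Leg 6: track=355.3°, groundspeed=53.9 kt

Leg 1: heading 11.7°; drift -16.6° → track 355.1°, groundspeed 53.9 kt
Leg 2: heading 25.3°; drift -3.4° → track 21.9°, groundspeed 49.6 kt
Leg 3: heading 70.0°; drift +29.4° → track 99.4°, groundspeed 72.1 kt
Leg 4: heading 353.6°; drift -27.4° → track 326.2°, groundspeed 66.4 kt
Leg 5: heading 37.3°; drift +9.3° → track 46.6°, groundspeed 50.7 kt
Leg 6: heading 11.8°; drift -16.5° → track 355.3°, groundspeed 53.9 kt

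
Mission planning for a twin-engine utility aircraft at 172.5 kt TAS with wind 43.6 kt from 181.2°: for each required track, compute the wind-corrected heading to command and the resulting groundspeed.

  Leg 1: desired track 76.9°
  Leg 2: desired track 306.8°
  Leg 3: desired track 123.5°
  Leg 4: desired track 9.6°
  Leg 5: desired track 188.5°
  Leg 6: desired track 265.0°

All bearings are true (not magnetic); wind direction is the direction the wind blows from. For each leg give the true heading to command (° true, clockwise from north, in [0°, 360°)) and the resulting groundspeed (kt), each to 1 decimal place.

Leg 1: desired track 76.9°; wind correction +14.2° → command heading 91.1°, groundspeed 178.0 kt
Leg 2: desired track 306.8°; wind correction -11.9° → command heading 294.9°, groundspeed 194.2 kt
Leg 3: desired track 123.5°; wind correction +12.3° → command heading 135.8°, groundspeed 145.2 kt
Leg 4: desired track 9.6°; wind correction +2.1° → command heading 11.7°, groundspeed 215.5 kt
Leg 5: desired track 188.5°; wind correction -1.8° → command heading 186.7°, groundspeed 129.2 kt
Leg 6: desired track 265.0°; wind correction -14.6° → command heading 250.4°, groundspeed 162.3 kt

Leg 1: heading=91.1°, groundspeed=178.0 kt
Leg 2: heading=294.9°, groundspeed=194.2 kt
Leg 3: heading=135.8°, groundspeed=145.2 kt
Leg 4: heading=11.7°, groundspeed=215.5 kt
Leg 5: heading=186.7°, groundspeed=129.2 kt
Leg 6: heading=250.4°, groundspeed=162.3 kt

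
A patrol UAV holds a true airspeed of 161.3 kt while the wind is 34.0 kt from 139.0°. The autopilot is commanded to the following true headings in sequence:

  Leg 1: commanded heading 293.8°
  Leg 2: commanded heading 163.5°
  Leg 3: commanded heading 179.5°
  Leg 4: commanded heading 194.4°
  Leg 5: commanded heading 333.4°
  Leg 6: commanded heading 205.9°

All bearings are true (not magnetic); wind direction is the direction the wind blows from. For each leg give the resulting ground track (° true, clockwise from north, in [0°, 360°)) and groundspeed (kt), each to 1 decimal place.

Leg 1: track=298.1°, groundspeed=192.6 kt
Leg 2: track=169.7°, groundspeed=131.1 kt
Leg 3: track=188.8°, groundspeed=137.2 kt
Leg 4: track=205.5°, groundspeed=144.7 kt
Leg 5: track=330.9°, groundspeed=194.4 kt
Leg 6: track=217.8°, groundspeed=151.2 kt

Leg 1: heading 293.8°; drift +4.3° → track 298.1°, groundspeed 192.6 kt
Leg 2: heading 163.5°; drift +6.2° → track 169.7°, groundspeed 131.1 kt
Leg 3: heading 179.5°; drift +9.3° → track 188.8°, groundspeed 137.2 kt
Leg 4: heading 194.4°; drift +11.1° → track 205.5°, groundspeed 144.7 kt
Leg 5: heading 333.4°; drift -2.5° → track 330.9°, groundspeed 194.4 kt
Leg 6: heading 205.9°; drift +11.9° → track 217.8°, groundspeed 151.2 kt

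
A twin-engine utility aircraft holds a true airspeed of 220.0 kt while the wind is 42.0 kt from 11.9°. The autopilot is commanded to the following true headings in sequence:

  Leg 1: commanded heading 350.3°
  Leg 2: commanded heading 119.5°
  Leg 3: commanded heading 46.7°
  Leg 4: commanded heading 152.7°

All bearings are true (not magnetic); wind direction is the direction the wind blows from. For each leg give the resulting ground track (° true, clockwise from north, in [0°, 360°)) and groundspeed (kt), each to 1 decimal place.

Leg 1: heading 350.3°; drift -4.9° → track 345.4°, groundspeed 181.6 kt
Leg 2: heading 119.5°; drift +9.8° → track 129.3°, groundspeed 236.1 kt
Leg 3: heading 46.7°; drift +7.4° → track 54.1°, groundspeed 187.1 kt
Leg 4: heading 152.7°; drift +6.0° → track 158.7°, groundspeed 253.9 kt

Leg 1: track=345.4°, groundspeed=181.6 kt
Leg 2: track=129.3°, groundspeed=236.1 kt
Leg 3: track=54.1°, groundspeed=187.1 kt
Leg 4: track=158.7°, groundspeed=253.9 kt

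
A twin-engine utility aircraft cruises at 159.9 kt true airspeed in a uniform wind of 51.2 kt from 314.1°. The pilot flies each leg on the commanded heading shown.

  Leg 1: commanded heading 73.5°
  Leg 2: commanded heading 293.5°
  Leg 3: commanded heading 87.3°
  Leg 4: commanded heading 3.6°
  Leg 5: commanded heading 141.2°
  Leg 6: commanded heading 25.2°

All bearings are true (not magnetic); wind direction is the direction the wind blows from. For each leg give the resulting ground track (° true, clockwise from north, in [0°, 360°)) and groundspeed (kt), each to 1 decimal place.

Leg 1: heading 73.5°; drift +13.6° → track 87.1°, groundspeed 190.3 kt
Leg 2: heading 293.5°; drift -9.1° → track 284.4°, groundspeed 113.4 kt
Leg 3: heading 87.3°; drift +10.8° → track 98.1°, groundspeed 198.5 kt
Leg 4: heading 3.6°; drift +17.1° → track 20.7°, groundspeed 132.5 kt
Leg 5: heading 141.2°; drift -1.7° → track 139.5°, groundspeed 210.8 kt
Leg 6: heading 25.2°; drift +18.7° → track 43.9°, groundspeed 151.3 kt

Leg 1: track=87.1°, groundspeed=190.3 kt
Leg 2: track=284.4°, groundspeed=113.4 kt
Leg 3: track=98.1°, groundspeed=198.5 kt
Leg 4: track=20.7°, groundspeed=132.5 kt
Leg 5: track=139.5°, groundspeed=210.8 kt
Leg 6: track=43.9°, groundspeed=151.3 kt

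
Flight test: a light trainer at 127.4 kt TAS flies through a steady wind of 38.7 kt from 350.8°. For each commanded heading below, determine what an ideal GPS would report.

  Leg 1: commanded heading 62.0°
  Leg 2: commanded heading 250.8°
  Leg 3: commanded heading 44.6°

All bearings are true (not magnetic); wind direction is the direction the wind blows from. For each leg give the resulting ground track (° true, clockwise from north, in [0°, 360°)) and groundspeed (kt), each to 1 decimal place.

Leg 1: heading 62.0°; drift +17.7° → track 79.7°, groundspeed 120.6 kt
Leg 2: heading 250.8°; drift -15.9° → track 234.9°, groundspeed 139.4 kt
Leg 3: heading 44.6°; drift +16.6° → track 61.2°, groundspeed 109.1 kt

Leg 1: track=79.7°, groundspeed=120.6 kt
Leg 2: track=234.9°, groundspeed=139.4 kt
Leg 3: track=61.2°, groundspeed=109.1 kt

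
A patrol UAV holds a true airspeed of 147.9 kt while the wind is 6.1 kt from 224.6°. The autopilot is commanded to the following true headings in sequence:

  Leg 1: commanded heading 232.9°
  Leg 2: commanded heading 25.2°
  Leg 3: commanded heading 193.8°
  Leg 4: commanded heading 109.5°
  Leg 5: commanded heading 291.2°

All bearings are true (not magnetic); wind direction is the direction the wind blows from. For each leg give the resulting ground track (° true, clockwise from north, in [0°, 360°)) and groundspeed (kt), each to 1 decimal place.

Leg 1: heading 232.9°; drift +0.4° → track 233.3°, groundspeed 141.9 kt
Leg 2: heading 25.2°; drift +0.8° → track 26.0°, groundspeed 153.7 kt
Leg 3: heading 193.8°; drift -1.3° → track 192.5°, groundspeed 142.7 kt
Leg 4: heading 109.5°; drift -2.1° → track 107.4°, groundspeed 150.6 kt
Leg 5: heading 291.2°; drift +2.2° → track 293.4°, groundspeed 145.6 kt

Leg 1: track=233.3°, groundspeed=141.9 kt
Leg 2: track=26.0°, groundspeed=153.7 kt
Leg 3: track=192.5°, groundspeed=142.7 kt
Leg 4: track=107.4°, groundspeed=150.6 kt
Leg 5: track=293.4°, groundspeed=145.6 kt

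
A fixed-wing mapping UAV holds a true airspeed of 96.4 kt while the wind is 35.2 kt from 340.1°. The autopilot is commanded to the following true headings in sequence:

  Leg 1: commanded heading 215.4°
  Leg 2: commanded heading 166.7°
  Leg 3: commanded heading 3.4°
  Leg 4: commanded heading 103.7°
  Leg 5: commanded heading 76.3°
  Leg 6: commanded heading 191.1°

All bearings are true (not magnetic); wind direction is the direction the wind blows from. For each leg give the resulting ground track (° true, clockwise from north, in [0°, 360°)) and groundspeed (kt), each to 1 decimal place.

Leg 1: heading 215.4°; drift -14.0° → track 201.4°, groundspeed 120.0 kt
Leg 2: heading 166.7°; drift -1.8° → track 164.9°, groundspeed 131.4 kt
Leg 3: heading 3.4°; drift +12.3° → track 15.7°, groundspeed 65.6 kt
Leg 4: heading 103.7°; drift +14.2° → track 117.9°, groundspeed 119.5 kt
Leg 5: heading 76.3°; drift +19.3° → track 95.6°, groundspeed 106.1 kt
Leg 6: heading 191.1°; drift -8.2° → track 182.9°, groundspeed 127.9 kt

Leg 1: track=201.4°, groundspeed=120.0 kt
Leg 2: track=164.9°, groundspeed=131.4 kt
Leg 3: track=15.7°, groundspeed=65.6 kt
Leg 4: track=117.9°, groundspeed=119.5 kt
Leg 5: track=95.6°, groundspeed=106.1 kt
Leg 6: track=182.9°, groundspeed=127.9 kt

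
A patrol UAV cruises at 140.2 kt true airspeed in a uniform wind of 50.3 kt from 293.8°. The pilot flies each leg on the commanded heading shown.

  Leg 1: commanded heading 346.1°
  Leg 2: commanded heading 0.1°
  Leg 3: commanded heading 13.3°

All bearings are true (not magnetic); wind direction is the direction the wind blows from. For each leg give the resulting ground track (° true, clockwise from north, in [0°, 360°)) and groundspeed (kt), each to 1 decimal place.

Leg 1: track=6.1°, groundspeed=116.5 kt
Leg 2: track=21.1°, groundspeed=128.5 kt
Leg 3: track=34.0°, groundspeed=140.1 kt

Leg 1: heading 346.1°; drift +20.0° → track 6.1°, groundspeed 116.5 kt
Leg 2: heading 0.1°; drift +21.0° → track 21.1°, groundspeed 128.5 kt
Leg 3: heading 13.3°; drift +20.7° → track 34.0°, groundspeed 140.1 kt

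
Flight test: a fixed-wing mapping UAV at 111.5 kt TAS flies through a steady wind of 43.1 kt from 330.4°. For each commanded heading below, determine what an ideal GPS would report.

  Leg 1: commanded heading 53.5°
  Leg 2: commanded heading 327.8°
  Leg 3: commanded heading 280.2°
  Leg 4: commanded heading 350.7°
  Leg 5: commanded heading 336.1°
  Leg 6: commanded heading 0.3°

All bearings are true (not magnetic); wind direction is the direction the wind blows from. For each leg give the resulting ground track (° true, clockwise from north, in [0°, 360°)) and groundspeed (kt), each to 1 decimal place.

Leg 1: heading 53.5°; drift +21.9° → track 75.4°, groundspeed 114.6 kt
Leg 2: heading 327.8°; drift -1.6° → track 326.2°, groundspeed 68.5 kt
Leg 3: heading 280.2°; drift -21.5° → track 258.7°, groundspeed 90.2 kt
Leg 4: heading 350.7°; drift +11.9° → track 2.6°, groundspeed 72.6 kt
Leg 5: heading 336.1°; drift +3.6° → track 339.7°, groundspeed 68.7 kt
Leg 6: heading 0.3°; drift +16.2° → track 16.5°, groundspeed 77.2 kt

Leg 1: track=75.4°, groundspeed=114.6 kt
Leg 2: track=326.2°, groundspeed=68.5 kt
Leg 3: track=258.7°, groundspeed=90.2 kt
Leg 4: track=2.6°, groundspeed=72.6 kt
Leg 5: track=339.7°, groundspeed=68.7 kt
Leg 6: track=16.5°, groundspeed=77.2 kt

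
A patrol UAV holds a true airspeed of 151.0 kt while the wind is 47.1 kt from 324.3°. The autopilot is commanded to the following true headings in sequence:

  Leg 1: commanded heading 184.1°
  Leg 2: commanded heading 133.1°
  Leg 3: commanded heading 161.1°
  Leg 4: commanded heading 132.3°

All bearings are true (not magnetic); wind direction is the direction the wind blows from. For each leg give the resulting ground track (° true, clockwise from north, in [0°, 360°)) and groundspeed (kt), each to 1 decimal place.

Leg 1: heading 184.1°; drift -9.1° → track 175.0°, groundspeed 189.6 kt
Leg 2: heading 133.1°; drift +2.7° → track 135.8°, groundspeed 197.4 kt
Leg 3: heading 161.1°; drift -4.0° → track 157.1°, groundspeed 196.6 kt
Leg 4: heading 132.3°; drift +2.8° → track 135.1°, groundspeed 197.3 kt

Leg 1: track=175.0°, groundspeed=189.6 kt
Leg 2: track=135.8°, groundspeed=197.4 kt
Leg 3: track=157.1°, groundspeed=196.6 kt
Leg 4: track=135.1°, groundspeed=197.3 kt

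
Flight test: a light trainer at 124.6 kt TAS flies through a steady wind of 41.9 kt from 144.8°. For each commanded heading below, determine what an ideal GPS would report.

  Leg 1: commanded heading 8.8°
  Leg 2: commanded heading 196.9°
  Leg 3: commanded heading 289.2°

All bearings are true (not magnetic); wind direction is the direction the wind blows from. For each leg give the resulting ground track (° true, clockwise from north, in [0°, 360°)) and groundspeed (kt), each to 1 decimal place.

Leg 1: track=358.1°, groundspeed=157.5 kt
Leg 2: track=215.4°, groundspeed=104.2 kt
Leg 3: track=297.9°, groundspeed=160.5 kt

Leg 1: heading 8.8°; drift -10.7° → track 358.1°, groundspeed 157.5 kt
Leg 2: heading 196.9°; drift +18.5° → track 215.4°, groundspeed 104.2 kt
Leg 3: heading 289.2°; drift +8.7° → track 297.9°, groundspeed 160.5 kt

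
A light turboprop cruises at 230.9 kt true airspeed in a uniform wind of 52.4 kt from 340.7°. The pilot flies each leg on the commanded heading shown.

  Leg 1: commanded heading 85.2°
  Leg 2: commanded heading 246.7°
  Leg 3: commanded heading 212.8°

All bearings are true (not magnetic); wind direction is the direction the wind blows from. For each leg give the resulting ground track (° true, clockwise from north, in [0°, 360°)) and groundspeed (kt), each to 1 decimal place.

Leg 1: heading 85.2°; drift +11.7° → track 96.9°, groundspeed 249.2 kt
Leg 2: heading 246.7°; drift -12.6° → track 234.1°, groundspeed 240.3 kt
Leg 3: heading 212.8°; drift -8.9° → track 203.9°, groundspeed 266.3 kt

Leg 1: track=96.9°, groundspeed=249.2 kt
Leg 2: track=234.1°, groundspeed=240.3 kt
Leg 3: track=203.9°, groundspeed=266.3 kt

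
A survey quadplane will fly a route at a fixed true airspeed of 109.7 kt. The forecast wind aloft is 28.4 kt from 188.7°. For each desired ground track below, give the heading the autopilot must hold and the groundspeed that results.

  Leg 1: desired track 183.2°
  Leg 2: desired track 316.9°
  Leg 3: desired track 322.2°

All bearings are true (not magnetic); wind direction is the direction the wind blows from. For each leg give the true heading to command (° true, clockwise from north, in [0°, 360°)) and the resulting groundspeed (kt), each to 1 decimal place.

Leg 1: desired track 183.2°; wind correction +1.4° → command heading 184.6°, groundspeed 81.4 kt
Leg 2: desired track 316.9°; wind correction -11.7° → command heading 305.2°, groundspeed 125.0 kt
Leg 3: desired track 322.2°; wind correction -10.8° → command heading 311.4°, groundspeed 127.3 kt

Leg 1: heading=184.6°, groundspeed=81.4 kt
Leg 2: heading=305.2°, groundspeed=125.0 kt
Leg 3: heading=311.4°, groundspeed=127.3 kt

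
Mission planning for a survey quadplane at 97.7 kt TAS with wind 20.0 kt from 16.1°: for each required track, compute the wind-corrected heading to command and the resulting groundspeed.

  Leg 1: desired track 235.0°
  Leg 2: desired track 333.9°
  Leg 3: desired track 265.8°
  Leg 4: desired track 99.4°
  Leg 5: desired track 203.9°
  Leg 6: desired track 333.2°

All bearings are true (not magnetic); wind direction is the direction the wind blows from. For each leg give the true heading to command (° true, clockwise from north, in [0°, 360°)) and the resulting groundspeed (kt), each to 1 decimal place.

Leg 1: heading=242.4°, groundspeed=112.5 kt
Leg 2: heading=341.8°, groundspeed=82.0 kt
Leg 3: heading=276.9°, groundspeed=102.8 kt
Leg 4: heading=87.7°, groundspeed=93.3 kt
Leg 5: heading=205.5°, groundspeed=117.5 kt
Leg 6: heading=341.2°, groundspeed=82.1 kt

Leg 1: desired track 235.0°; wind correction +7.4° → command heading 242.4°, groundspeed 112.5 kt
Leg 2: desired track 333.9°; wind correction +7.9° → command heading 341.8°, groundspeed 82.0 kt
Leg 3: desired track 265.8°; wind correction +11.1° → command heading 276.9°, groundspeed 102.8 kt
Leg 4: desired track 99.4°; wind correction -11.7° → command heading 87.7°, groundspeed 93.3 kt
Leg 5: desired track 203.9°; wind correction +1.6° → command heading 205.5°, groundspeed 117.5 kt
Leg 6: desired track 333.2°; wind correction +8.0° → command heading 341.2°, groundspeed 82.1 kt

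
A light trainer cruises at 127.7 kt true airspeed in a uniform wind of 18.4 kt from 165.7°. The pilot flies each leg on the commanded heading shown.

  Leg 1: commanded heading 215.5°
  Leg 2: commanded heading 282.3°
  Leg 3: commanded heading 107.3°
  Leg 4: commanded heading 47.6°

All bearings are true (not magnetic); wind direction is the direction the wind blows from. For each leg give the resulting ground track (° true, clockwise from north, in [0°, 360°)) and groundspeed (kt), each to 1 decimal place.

Leg 1: track=222.4°, groundspeed=116.7 kt
Leg 2: track=289.2°, groundspeed=136.9 kt
Leg 3: track=99.7°, groundspeed=119.1 kt
Leg 4: track=40.8°, groundspeed=137.3 kt

Leg 1: heading 215.5°; drift +6.9° → track 222.4°, groundspeed 116.7 kt
Leg 2: heading 282.3°; drift +6.9° → track 289.2°, groundspeed 136.9 kt
Leg 3: heading 107.3°; drift -7.6° → track 99.7°, groundspeed 119.1 kt
Leg 4: heading 47.6°; drift -6.8° → track 40.8°, groundspeed 137.3 kt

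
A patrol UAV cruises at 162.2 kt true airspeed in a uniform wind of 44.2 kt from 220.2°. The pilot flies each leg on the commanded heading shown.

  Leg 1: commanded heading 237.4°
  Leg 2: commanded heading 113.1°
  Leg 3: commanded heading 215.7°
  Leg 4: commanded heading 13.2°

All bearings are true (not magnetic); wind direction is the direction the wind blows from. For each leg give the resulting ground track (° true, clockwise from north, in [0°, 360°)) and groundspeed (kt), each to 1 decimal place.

Leg 1: heading 237.4°; drift +6.2° → track 243.6°, groundspeed 120.7 kt
Leg 2: heading 113.1°; drift -13.6° → track 99.5°, groundspeed 180.2 kt
Leg 3: heading 215.7°; drift -1.7° → track 214.0°, groundspeed 118.2 kt
Leg 4: heading 13.2°; drift +5.7° → track 18.9°, groundspeed 202.6 kt

Leg 1: track=243.6°, groundspeed=120.7 kt
Leg 2: track=99.5°, groundspeed=180.2 kt
Leg 3: track=214.0°, groundspeed=118.2 kt
Leg 4: track=18.9°, groundspeed=202.6 kt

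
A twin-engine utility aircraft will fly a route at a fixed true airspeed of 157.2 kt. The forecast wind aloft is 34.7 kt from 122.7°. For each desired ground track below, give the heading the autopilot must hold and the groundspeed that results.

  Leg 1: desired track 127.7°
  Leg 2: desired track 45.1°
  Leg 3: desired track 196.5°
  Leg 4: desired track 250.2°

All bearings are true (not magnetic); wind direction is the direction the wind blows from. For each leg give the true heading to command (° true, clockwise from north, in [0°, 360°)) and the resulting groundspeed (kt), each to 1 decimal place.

Leg 1: heading=126.6°, groundspeed=122.6 kt
Leg 2: heading=57.6°, groundspeed=146.1 kt
Leg 3: heading=184.3°, groundspeed=143.9 kt
Leg 4: heading=240.1°, groundspeed=175.9 kt

Leg 1: desired track 127.7°; wind correction -1.1° → command heading 126.6°, groundspeed 122.6 kt
Leg 2: desired track 45.1°; wind correction +12.5° → command heading 57.6°, groundspeed 146.1 kt
Leg 3: desired track 196.5°; wind correction -12.2° → command heading 184.3°, groundspeed 143.9 kt
Leg 4: desired track 250.2°; wind correction -10.1° → command heading 240.1°, groundspeed 175.9 kt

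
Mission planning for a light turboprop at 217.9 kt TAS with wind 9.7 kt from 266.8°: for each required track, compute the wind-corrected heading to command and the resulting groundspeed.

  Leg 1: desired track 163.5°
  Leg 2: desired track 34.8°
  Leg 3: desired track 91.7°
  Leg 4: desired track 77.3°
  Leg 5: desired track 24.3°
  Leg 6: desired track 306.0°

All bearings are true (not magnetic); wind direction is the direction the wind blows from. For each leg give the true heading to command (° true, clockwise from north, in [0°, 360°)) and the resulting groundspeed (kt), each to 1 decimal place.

Leg 1: desired track 163.5°; wind correction +2.5° → command heading 166.0°, groundspeed 219.9 kt
Leg 2: desired track 34.8°; wind correction -2.0° → command heading 32.8°, groundspeed 223.7 kt
Leg 3: desired track 91.7°; wind correction +0.2° → command heading 91.9°, groundspeed 227.6 kt
Leg 4: desired track 77.3°; wind correction -0.4° → command heading 76.9°, groundspeed 227.5 kt
Leg 5: desired track 24.3°; wind correction -2.3° → command heading 22.0°, groundspeed 222.2 kt
Leg 6: desired track 306.0°; wind correction -1.6° → command heading 304.4°, groundspeed 210.3 kt

Leg 1: heading=166.0°, groundspeed=219.9 kt
Leg 2: heading=32.8°, groundspeed=223.7 kt
Leg 3: heading=91.9°, groundspeed=227.6 kt
Leg 4: heading=76.9°, groundspeed=227.5 kt
Leg 5: heading=22.0°, groundspeed=222.2 kt
Leg 6: heading=304.4°, groundspeed=210.3 kt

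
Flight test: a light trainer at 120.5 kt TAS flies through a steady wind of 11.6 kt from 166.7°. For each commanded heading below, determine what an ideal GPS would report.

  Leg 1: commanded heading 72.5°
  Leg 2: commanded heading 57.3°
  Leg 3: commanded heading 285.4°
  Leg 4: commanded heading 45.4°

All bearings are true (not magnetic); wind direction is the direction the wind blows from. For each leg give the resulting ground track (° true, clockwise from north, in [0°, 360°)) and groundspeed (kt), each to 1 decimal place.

Leg 1: heading 72.5°; drift -5.4° → track 67.1°, groundspeed 121.9 kt
Leg 2: heading 57.3°; drift -5.0° → track 52.3°, groundspeed 124.8 kt
Leg 3: heading 285.4°; drift +4.6° → track 290.0°, groundspeed 126.5 kt
Leg 4: heading 45.4°; drift -4.5° → track 40.9°, groundspeed 126.9 kt

Leg 1: track=67.1°, groundspeed=121.9 kt
Leg 2: track=52.3°, groundspeed=124.8 kt
Leg 3: track=290.0°, groundspeed=126.5 kt
Leg 4: track=40.9°, groundspeed=126.9 kt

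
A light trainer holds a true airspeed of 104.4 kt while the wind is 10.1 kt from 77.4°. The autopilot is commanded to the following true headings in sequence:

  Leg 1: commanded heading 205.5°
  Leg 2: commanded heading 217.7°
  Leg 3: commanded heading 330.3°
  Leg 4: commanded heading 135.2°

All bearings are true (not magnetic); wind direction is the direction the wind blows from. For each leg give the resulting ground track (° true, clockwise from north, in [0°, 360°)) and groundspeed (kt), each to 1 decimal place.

Leg 1: heading 205.5°; drift +4.1° → track 209.6°, groundspeed 110.9 kt
Leg 2: heading 217.7°; drift +3.3° → track 221.0°, groundspeed 112.4 kt
Leg 3: heading 330.3°; drift -5.1° → track 325.2°, groundspeed 107.8 kt
Leg 4: heading 135.2°; drift +4.9° → track 140.1°, groundspeed 99.4 kt

Leg 1: track=209.6°, groundspeed=110.9 kt
Leg 2: track=221.0°, groundspeed=112.4 kt
Leg 3: track=325.2°, groundspeed=107.8 kt
Leg 4: track=140.1°, groundspeed=99.4 kt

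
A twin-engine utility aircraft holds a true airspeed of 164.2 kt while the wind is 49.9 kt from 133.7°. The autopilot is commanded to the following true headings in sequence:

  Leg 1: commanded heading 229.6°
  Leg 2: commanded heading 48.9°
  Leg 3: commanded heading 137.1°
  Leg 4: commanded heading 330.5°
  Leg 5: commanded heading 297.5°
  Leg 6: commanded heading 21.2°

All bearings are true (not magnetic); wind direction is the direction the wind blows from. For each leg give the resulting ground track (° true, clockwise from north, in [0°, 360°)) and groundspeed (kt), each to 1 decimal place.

Leg 1: track=245.9°, groundspeed=176.5 kt
Leg 2: track=31.6°, groundspeed=167.2 kt
Leg 3: track=138.6°, groundspeed=114.4 kt
Leg 4: track=326.6°, groundspeed=212.5 kt
Leg 5: track=301.3°, groundspeed=212.6 kt
Leg 6: track=7.1°, groundspeed=189.0 kt

Leg 1: heading 229.6°; drift +16.3° → track 245.9°, groundspeed 176.5 kt
Leg 2: heading 48.9°; drift -17.3° → track 31.6°, groundspeed 167.2 kt
Leg 3: heading 137.1°; drift +1.5° → track 138.6°, groundspeed 114.4 kt
Leg 4: heading 330.5°; drift -3.9° → track 326.6°, groundspeed 212.5 kt
Leg 5: heading 297.5°; drift +3.8° → track 301.3°, groundspeed 212.6 kt
Leg 6: heading 21.2°; drift -14.1° → track 7.1°, groundspeed 189.0 kt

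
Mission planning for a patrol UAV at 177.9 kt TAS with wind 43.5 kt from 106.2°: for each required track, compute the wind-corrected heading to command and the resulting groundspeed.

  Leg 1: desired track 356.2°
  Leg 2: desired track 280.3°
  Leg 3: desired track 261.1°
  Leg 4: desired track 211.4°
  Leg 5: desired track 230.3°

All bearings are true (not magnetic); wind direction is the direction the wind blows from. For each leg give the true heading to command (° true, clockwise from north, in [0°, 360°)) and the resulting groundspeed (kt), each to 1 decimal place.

Leg 1: heading=9.5°, groundspeed=188.0 kt
Leg 2: heading=278.9°, groundspeed=221.1 kt
Leg 3: heading=255.1°, groundspeed=216.3 kt
Leg 4: heading=197.8°, groundspeed=184.3 kt
Leg 5: heading=218.6°, groundspeed=198.6 kt

Leg 1: desired track 356.2°; wind correction +13.3° → command heading 9.5°, groundspeed 188.0 kt
Leg 2: desired track 280.3°; wind correction -1.4° → command heading 278.9°, groundspeed 221.1 kt
Leg 3: desired track 261.1°; wind correction -6.0° → command heading 255.1°, groundspeed 216.3 kt
Leg 4: desired track 211.4°; wind correction -13.6° → command heading 197.8°, groundspeed 184.3 kt
Leg 5: desired track 230.3°; wind correction -11.7° → command heading 218.6°, groundspeed 198.6 kt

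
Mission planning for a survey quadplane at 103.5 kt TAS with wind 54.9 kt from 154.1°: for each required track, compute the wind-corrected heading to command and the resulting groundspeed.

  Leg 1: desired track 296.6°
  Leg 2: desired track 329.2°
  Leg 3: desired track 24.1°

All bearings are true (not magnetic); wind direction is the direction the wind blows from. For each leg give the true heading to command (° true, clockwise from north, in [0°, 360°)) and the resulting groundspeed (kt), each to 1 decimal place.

Leg 1: desired track 296.6°; wind correction -18.8° → command heading 277.8°, groundspeed 141.5 kt
Leg 2: desired track 329.2°; wind correction -2.6° → command heading 326.6°, groundspeed 158.1 kt
Leg 3: desired track 24.1°; wind correction +24.0° → command heading 48.1°, groundspeed 129.9 kt

Leg 1: heading=277.8°, groundspeed=141.5 kt
Leg 2: heading=326.6°, groundspeed=158.1 kt
Leg 3: heading=48.1°, groundspeed=129.9 kt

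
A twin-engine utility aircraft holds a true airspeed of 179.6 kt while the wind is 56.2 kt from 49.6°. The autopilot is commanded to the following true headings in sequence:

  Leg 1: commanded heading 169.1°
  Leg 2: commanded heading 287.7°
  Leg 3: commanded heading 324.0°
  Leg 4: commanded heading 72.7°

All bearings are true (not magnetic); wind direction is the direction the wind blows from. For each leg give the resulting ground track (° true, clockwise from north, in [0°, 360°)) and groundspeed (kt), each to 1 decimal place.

Leg 1: track=182.4°, groundspeed=213.0 kt
Leg 2: track=274.9°, groundspeed=214.7 kt
Leg 3: track=306.3°, groundspeed=184.0 kt
Leg 4: track=82.5°, groundspeed=129.8 kt

Leg 1: heading 169.1°; drift +13.3° → track 182.4°, groundspeed 213.0 kt
Leg 2: heading 287.7°; drift -12.8° → track 274.9°, groundspeed 214.7 kt
Leg 3: heading 324.0°; drift -17.7° → track 306.3°, groundspeed 184.0 kt
Leg 4: heading 72.7°; drift +9.8° → track 82.5°, groundspeed 129.8 kt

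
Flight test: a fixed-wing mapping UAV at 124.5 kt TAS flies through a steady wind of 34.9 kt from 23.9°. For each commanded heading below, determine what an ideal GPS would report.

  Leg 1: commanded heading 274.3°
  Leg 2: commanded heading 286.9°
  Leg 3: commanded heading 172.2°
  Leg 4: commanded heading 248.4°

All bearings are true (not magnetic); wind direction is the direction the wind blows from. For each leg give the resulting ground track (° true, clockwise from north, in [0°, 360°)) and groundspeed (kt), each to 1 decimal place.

Leg 1: heading 274.3°; drift -13.6° → track 260.7°, groundspeed 140.1 kt
Leg 2: heading 286.9°; drift -15.1° → track 271.8°, groundspeed 133.3 kt
Leg 3: heading 172.2°; drift +6.8° → track 179.0°, groundspeed 155.3 kt
Leg 4: heading 248.4°; drift -9.3° → track 239.1°, groundspeed 151.4 kt

Leg 1: track=260.7°, groundspeed=140.1 kt
Leg 2: track=271.8°, groundspeed=133.3 kt
Leg 3: track=179.0°, groundspeed=155.3 kt
Leg 4: track=239.1°, groundspeed=151.4 kt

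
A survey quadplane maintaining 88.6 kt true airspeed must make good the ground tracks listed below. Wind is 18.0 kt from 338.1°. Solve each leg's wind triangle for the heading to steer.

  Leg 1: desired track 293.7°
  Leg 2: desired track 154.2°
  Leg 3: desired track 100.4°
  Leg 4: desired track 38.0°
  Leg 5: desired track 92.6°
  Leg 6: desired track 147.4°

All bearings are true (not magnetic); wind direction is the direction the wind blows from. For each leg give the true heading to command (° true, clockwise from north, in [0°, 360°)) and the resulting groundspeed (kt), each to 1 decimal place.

Leg 1: heading=301.9°, groundspeed=74.8 kt
Leg 2: heading=153.4°, groundspeed=106.5 kt
Leg 3: heading=90.5°, groundspeed=96.9 kt
Leg 4: heading=27.9°, groundspeed=78.2 kt
Leg 5: heading=81.9°, groundspeed=94.5 kt
Leg 6: heading=145.2°, groundspeed=106.2 kt

Leg 1: desired track 293.7°; wind correction +8.2° → command heading 301.9°, groundspeed 74.8 kt
Leg 2: desired track 154.2°; wind correction -0.8° → command heading 153.4°, groundspeed 106.5 kt
Leg 3: desired track 100.4°; wind correction -9.9° → command heading 90.5°, groundspeed 96.9 kt
Leg 4: desired track 38.0°; wind correction -10.1° → command heading 27.9°, groundspeed 78.2 kt
Leg 5: desired track 92.6°; wind correction -10.7° → command heading 81.9°, groundspeed 94.5 kt
Leg 6: desired track 147.4°; wind correction -2.2° → command heading 145.2°, groundspeed 106.2 kt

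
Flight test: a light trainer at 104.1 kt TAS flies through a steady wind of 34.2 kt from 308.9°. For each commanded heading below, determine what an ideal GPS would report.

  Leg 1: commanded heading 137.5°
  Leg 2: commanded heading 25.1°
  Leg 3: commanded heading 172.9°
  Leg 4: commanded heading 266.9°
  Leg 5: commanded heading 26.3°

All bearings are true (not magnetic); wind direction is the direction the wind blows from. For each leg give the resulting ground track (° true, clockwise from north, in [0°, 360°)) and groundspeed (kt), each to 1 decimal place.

Leg 1: heading 137.5°; drift -2.1° → track 135.4°, groundspeed 138.0 kt
Leg 2: heading 25.1°; drift +19.1° → track 44.2°, groundspeed 101.5 kt
Leg 3: heading 172.9°; drift -10.5° → track 162.4°, groundspeed 130.9 kt
Leg 4: heading 266.9°; drift -16.2° → track 250.7°, groundspeed 81.9 kt
Leg 5: heading 26.3°; drift +19.1° → track 45.4°, groundspeed 102.2 kt

Leg 1: track=135.4°, groundspeed=138.0 kt
Leg 2: track=44.2°, groundspeed=101.5 kt
Leg 3: track=162.4°, groundspeed=130.9 kt
Leg 4: track=250.7°, groundspeed=81.9 kt
Leg 5: track=45.4°, groundspeed=102.2 kt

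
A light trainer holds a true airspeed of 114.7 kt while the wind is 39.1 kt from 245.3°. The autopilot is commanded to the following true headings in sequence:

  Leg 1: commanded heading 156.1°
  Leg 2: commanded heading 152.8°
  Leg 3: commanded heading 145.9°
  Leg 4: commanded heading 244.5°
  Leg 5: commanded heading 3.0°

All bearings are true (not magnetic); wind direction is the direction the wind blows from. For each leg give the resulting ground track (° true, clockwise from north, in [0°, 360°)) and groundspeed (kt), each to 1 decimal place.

Leg 1: heading 156.1°; drift -18.9° → track 137.2°, groundspeed 120.7 kt
Leg 2: heading 152.8°; drift -18.6° → track 134.2°, groundspeed 122.8 kt
Leg 3: heading 145.9°; drift -17.7° → track 128.2°, groundspeed 127.1 kt
Leg 4: heading 244.5°; drift -0.4° → track 244.1°, groundspeed 75.6 kt
Leg 5: heading 3.0°; drift +14.6° → track 17.6°, groundspeed 137.3 kt

Leg 1: track=137.2°, groundspeed=120.7 kt
Leg 2: track=134.2°, groundspeed=122.8 kt
Leg 3: track=128.2°, groundspeed=127.1 kt
Leg 4: track=244.1°, groundspeed=75.6 kt
Leg 5: track=17.6°, groundspeed=137.3 kt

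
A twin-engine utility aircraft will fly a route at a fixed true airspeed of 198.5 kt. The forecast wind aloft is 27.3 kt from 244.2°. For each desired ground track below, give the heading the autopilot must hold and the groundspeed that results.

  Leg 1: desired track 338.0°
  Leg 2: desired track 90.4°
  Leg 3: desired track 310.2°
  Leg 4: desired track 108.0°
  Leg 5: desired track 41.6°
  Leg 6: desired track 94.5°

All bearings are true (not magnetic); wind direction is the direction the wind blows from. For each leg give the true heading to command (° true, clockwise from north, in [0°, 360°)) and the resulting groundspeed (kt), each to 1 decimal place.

Leg 1: desired track 338.0°; wind correction -7.9° → command heading 330.1°, groundspeed 198.4 kt
Leg 2: desired track 90.4°; wind correction +3.5° → command heading 93.9°, groundspeed 222.6 kt
Leg 3: desired track 310.2°; wind correction -7.2° → command heading 303.0°, groundspeed 185.8 kt
Leg 4: desired track 108.0°; wind correction +5.5° → command heading 113.5°, groundspeed 217.3 kt
Leg 5: desired track 41.6°; wind correction -3.0° → command heading 38.6°, groundspeed 223.4 kt
Leg 6: desired track 94.5°; wind correction +4.0° → command heading 98.5°, groundspeed 221.6 kt

Leg 1: heading=330.1°, groundspeed=198.4 kt
Leg 2: heading=93.9°, groundspeed=222.6 kt
Leg 3: heading=303.0°, groundspeed=185.8 kt
Leg 4: heading=113.5°, groundspeed=217.3 kt
Leg 5: heading=38.6°, groundspeed=223.4 kt
Leg 6: heading=98.5°, groundspeed=221.6 kt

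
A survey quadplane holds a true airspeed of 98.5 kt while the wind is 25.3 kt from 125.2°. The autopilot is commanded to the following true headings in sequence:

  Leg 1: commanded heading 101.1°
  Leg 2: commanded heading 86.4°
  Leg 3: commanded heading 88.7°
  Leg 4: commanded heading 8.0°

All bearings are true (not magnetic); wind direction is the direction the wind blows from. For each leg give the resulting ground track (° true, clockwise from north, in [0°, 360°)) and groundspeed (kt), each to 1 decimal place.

Leg 1: track=93.3°, groundspeed=76.1 kt
Leg 2: track=75.0°, groundspeed=80.4 kt
Leg 3: track=77.8°, groundspeed=79.6 kt
Leg 4: track=356.4°, groundspeed=112.3 kt

Leg 1: heading 101.1°; drift -7.8° → track 93.3°, groundspeed 76.1 kt
Leg 2: heading 86.4°; drift -11.4° → track 75.0°, groundspeed 80.4 kt
Leg 3: heading 88.7°; drift -10.9° → track 77.8°, groundspeed 79.6 kt
Leg 4: heading 8.0°; drift -11.6° → track 356.4°, groundspeed 112.3 kt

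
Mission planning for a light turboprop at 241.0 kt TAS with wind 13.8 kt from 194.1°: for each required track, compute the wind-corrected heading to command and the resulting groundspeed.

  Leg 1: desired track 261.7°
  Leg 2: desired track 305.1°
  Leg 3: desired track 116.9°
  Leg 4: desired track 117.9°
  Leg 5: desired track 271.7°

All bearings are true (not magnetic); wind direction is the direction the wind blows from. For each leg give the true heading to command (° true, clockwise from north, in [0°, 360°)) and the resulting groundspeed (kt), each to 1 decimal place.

Leg 1: heading=258.7°, groundspeed=235.4 kt
Leg 2: heading=302.0°, groundspeed=245.6 kt
Leg 3: heading=120.1°, groundspeed=237.6 kt
Leg 4: heading=121.1°, groundspeed=237.3 kt
Leg 5: heading=268.5°, groundspeed=237.7 kt

Leg 1: desired track 261.7°; wind correction -3.0° → command heading 258.7°, groundspeed 235.4 kt
Leg 2: desired track 305.1°; wind correction -3.1° → command heading 302.0°, groundspeed 245.6 kt
Leg 3: desired track 116.9°; wind correction +3.2° → command heading 120.1°, groundspeed 237.6 kt
Leg 4: desired track 117.9°; wind correction +3.2° → command heading 121.1°, groundspeed 237.3 kt
Leg 5: desired track 271.7°; wind correction -3.2° → command heading 268.5°, groundspeed 237.7 kt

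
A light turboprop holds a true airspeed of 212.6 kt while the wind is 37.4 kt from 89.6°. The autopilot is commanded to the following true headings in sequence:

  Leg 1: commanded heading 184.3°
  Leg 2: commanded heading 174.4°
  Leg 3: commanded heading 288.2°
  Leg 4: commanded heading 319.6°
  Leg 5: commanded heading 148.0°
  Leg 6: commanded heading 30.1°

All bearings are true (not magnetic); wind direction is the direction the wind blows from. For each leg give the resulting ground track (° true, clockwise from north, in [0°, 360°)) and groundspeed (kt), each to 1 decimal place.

Leg 1: track=194.1°, groundspeed=218.9 kt
Leg 2: track=184.5°, groundspeed=212.5 kt
Leg 3: track=285.4°, groundspeed=248.3 kt
Leg 4: track=312.7°, groundspeed=238.4 kt
Leg 5: track=157.4°, groundspeed=195.6 kt
Leg 6: track=20.7°, groundspeed=196.3 kt

Leg 1: heading 184.3°; drift +9.8° → track 194.1°, groundspeed 218.9 kt
Leg 2: heading 174.4°; drift +10.1° → track 184.5°, groundspeed 212.5 kt
Leg 3: heading 288.2°; drift -2.8° → track 285.4°, groundspeed 248.3 kt
Leg 4: heading 319.6°; drift -6.9° → track 312.7°, groundspeed 238.4 kt
Leg 5: heading 148.0°; drift +9.4° → track 157.4°, groundspeed 195.6 kt
Leg 6: heading 30.1°; drift -9.4° → track 20.7°, groundspeed 196.3 kt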